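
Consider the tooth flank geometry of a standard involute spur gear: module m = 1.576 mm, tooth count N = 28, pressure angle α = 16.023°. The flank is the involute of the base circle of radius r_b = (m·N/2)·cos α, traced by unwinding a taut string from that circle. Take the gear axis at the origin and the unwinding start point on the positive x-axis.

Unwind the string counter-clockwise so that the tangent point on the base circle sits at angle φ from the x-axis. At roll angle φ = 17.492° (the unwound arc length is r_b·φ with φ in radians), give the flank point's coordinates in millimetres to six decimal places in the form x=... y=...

pitch radius r_p = m·N/2 = 1.576·28/2 = 22.064000
base radius r_b = r_p·cos α = 22.064000·cos 16.023° = 21.206835
roll angle φ = 17.492° = 0.30529299 rad
x = r_b·(cos φ + φ·sin φ) = 21.206835·(0.95375893 + 0.30529299·0.30057263) = 22.172205
y = r_b·(sin φ − φ·cos φ) = 21.206835·(0.30057263 − 0.30529299·0.95375893) = 0.199275

x=22.172205 y=0.199275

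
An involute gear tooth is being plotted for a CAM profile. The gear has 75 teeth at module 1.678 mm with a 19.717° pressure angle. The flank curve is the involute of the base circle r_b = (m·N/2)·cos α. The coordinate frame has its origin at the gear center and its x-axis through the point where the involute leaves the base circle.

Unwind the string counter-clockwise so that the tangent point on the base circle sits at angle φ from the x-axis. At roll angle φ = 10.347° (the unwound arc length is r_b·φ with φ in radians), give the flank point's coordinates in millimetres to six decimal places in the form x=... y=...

x=60.193789 y=0.115910

pitch radius r_p = m·N/2 = 1.678·75/2 = 62.925000
base radius r_b = r_p·cos α = 62.925000·cos 19.717° = 59.235738
roll angle φ = 10.347° = 0.18058922 rad
x = r_b·(cos φ + φ·sin φ) = 59.235738·(0.98373803 + 0.18058922·0.17960924) = 60.193789
y = r_b·(sin φ − φ·cos φ) = 59.235738·(0.17960924 − 0.18058922·0.98373803) = 0.115910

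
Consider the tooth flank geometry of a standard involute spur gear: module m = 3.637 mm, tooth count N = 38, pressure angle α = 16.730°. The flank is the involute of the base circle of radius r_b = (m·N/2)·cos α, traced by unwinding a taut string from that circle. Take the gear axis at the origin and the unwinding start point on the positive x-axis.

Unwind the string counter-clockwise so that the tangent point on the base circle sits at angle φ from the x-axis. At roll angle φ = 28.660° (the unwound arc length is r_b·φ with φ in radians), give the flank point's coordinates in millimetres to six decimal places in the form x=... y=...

pitch radius r_p = m·N/2 = 3.637·38/2 = 69.103000
base radius r_b = r_p·cos α = 69.103000·cos 16.730° = 66.178001
roll angle φ = 28.660° = 0.50021136 rad
x = r_b·(cos φ + φ·sin φ) = 66.178001·(0.87748121 + 0.50021136·0.47961102) = 73.946511
y = r_b·(sin φ − φ·cos φ) = 66.178001·(0.47961102 − 0.50021136·0.87748121) = 2.692448

x=73.946511 y=2.692448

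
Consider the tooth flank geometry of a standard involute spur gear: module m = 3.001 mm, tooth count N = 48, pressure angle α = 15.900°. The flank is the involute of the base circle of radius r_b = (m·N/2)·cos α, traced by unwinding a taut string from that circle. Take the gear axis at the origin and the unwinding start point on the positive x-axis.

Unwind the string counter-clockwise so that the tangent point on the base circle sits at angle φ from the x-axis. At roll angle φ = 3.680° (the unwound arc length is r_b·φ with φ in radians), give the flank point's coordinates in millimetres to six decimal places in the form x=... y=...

x=69.411184 y=0.006115

pitch radius r_p = m·N/2 = 3.001·48/2 = 72.024000
base radius r_b = r_p·cos α = 72.024000·cos 15.900° = 69.268456
roll angle φ = 3.680° = 0.06422812 rad
x = r_b·(cos φ + φ·sin φ) = 69.268456·(0.99793808 + 0.06422812·0.06418397) = 69.411184
y = r_b·(sin φ − φ·cos φ) = 69.268456·(0.06418397 − 0.06422812·0.99793808) = 0.006115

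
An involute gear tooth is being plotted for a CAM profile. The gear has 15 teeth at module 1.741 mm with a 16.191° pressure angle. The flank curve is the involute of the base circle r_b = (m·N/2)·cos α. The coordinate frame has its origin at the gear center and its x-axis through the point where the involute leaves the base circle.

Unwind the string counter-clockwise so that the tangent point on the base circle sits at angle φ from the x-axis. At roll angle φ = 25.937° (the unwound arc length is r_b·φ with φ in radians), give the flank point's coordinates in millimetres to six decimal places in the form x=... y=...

pitch radius r_p = m·N/2 = 1.741·15/2 = 13.057500
base radius r_b = r_p·cos α = 13.057500·cos 16.191° = 12.539607
roll angle φ = 25.937° = 0.45268605 rad
x = r_b·(cos φ + φ·sin φ) = 12.539607·(0.89927552 + 0.45268605·0.43738261) = 13.759366
y = r_b·(sin φ − φ·cos φ) = 12.539607·(0.43738261 − 0.45268605·0.89927552) = 0.379864

x=13.759366 y=0.379864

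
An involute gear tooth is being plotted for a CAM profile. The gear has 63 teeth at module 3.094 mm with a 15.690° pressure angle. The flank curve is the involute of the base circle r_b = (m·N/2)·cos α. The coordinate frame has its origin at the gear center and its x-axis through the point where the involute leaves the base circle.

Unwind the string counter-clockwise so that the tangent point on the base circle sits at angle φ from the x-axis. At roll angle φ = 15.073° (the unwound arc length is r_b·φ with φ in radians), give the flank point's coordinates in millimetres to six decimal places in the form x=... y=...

x=97.020400 y=0.565511

pitch radius r_p = m·N/2 = 3.094·63/2 = 97.461000
base radius r_b = r_p·cos α = 97.461000·cos 15.690° = 93.829502
roll angle φ = 15.073° = 0.26307348 rad
x = r_b·(cos φ + φ·sin φ) = 93.829502·(0.96559528 + 0.26307348·0.26004951) = 97.020400
y = r_b·(sin φ − φ·cos φ) = 93.829502·(0.26004951 − 0.26307348·0.96559528) = 0.565511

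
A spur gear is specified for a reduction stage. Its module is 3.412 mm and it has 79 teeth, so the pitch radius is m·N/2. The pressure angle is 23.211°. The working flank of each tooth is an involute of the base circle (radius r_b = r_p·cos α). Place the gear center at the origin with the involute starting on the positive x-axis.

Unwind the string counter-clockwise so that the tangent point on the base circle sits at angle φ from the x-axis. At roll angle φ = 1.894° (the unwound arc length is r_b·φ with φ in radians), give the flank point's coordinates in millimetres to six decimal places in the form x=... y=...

x=123.933008 y=0.001491

pitch radius r_p = m·N/2 = 3.412·79/2 = 134.774000
base radius r_b = r_p·cos α = 134.774000·cos 23.211° = 123.865351
roll angle φ = 1.894° = 0.03305654 rad
x = r_b·(cos φ + φ·sin φ) = 123.865351·(0.99945368 + 0.03305654·0.03305052) = 123.933008
y = r_b·(sin φ − φ·cos φ) = 123.865351·(0.03305052 − 0.03305654·0.99945368) = 0.001491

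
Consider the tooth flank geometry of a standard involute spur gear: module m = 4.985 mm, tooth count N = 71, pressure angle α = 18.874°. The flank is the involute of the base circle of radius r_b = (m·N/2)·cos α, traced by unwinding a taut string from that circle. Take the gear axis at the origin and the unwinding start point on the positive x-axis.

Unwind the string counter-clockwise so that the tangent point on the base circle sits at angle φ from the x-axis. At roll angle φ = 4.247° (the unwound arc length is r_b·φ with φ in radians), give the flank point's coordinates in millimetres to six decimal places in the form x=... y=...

pitch radius r_p = m·N/2 = 4.985·71/2 = 176.967500
base radius r_b = r_p·cos α = 176.967500·cos 18.874° = 167.452356
roll angle φ = 4.247° = 0.07412413 rad
x = r_b·(cos φ + φ·sin φ) = 167.452356·(0.99725406 + 0.07412413·0.07405627) = 167.911748
y = r_b·(sin φ − φ·cos φ) = 167.452356·(0.07405627 − 0.07412413·0.99725406) = 0.022720

x=167.911748 y=0.022720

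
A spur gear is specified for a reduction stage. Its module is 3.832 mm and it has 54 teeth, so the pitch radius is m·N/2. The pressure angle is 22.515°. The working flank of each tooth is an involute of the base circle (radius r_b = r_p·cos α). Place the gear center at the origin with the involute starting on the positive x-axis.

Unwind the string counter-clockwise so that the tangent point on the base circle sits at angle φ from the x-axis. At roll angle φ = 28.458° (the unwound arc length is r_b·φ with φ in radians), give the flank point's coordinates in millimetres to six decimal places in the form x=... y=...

x=106.650087 y=3.808286

pitch radius r_p = m·N/2 = 3.832·54/2 = 103.464000
base radius r_b = r_p·cos α = 103.464000·cos 22.515° = 95.577903
roll angle φ = 28.458° = 0.49668580 rad
x = r_b·(cos φ + φ·sin φ) = 95.577903·(0.87916665 + 0.49668580·0.47651443) = 106.650087
y = r_b·(sin φ − φ·cos φ) = 95.577903·(0.47651443 − 0.49668580·0.87916665) = 3.808286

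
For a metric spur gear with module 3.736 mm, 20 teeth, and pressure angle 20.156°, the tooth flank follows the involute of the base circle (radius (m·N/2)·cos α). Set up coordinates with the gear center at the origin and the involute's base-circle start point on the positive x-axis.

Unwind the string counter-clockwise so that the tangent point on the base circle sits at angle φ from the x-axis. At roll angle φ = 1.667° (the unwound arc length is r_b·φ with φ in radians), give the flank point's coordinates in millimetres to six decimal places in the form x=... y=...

pitch radius r_p = m·N/2 = 3.736·20/2 = 37.360000
base radius r_b = r_p·cos α = 37.360000·cos 20.156° = 35.071996
roll angle φ = 1.667° = 0.02909464 rad
x = r_b·(cos φ + φ·sin φ) = 35.071996·(0.99957678 + 0.02909464·0.02909053) = 35.086837
y = r_b·(sin φ − φ·cos φ) = 35.071996·(0.02909053 − 0.02909464·0.99957678) = 0.000288

x=35.086837 y=0.000288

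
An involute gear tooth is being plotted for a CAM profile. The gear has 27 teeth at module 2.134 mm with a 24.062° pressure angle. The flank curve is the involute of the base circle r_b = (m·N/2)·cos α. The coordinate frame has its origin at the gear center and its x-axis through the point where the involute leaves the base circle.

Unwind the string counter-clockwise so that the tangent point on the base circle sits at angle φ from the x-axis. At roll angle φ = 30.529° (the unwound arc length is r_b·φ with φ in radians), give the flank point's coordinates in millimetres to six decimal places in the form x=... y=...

pitch radius r_p = m·N/2 = 2.134·27/2 = 28.809000
base radius r_b = r_p·cos α = 28.809000·cos 24.062° = 26.305636
roll angle φ = 30.529° = 0.53283157 rad
x = r_b·(cos φ + φ·sin φ) = 26.305636·(0.86137216 + 0.53283157·0.50797441) = 29.778952
y = r_b·(sin φ − φ·cos φ) = 26.305636·(0.50797441 − 0.53283157·0.86137216) = 1.289190

x=29.778952 y=1.289190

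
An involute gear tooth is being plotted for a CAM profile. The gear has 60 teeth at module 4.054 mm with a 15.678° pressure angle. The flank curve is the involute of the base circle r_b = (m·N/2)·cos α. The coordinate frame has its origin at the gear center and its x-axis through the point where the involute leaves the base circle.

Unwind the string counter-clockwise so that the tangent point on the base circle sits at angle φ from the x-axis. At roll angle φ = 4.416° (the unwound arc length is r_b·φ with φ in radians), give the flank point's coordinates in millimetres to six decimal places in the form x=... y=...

pitch radius r_p = m·N/2 = 4.054·60/2 = 121.620000
base radius r_b = r_p·cos α = 121.620000·cos 15.678° = 117.095198
roll angle φ = 4.416° = 0.07707374 rad
x = r_b·(cos φ + φ·sin φ) = 117.095198·(0.99703129 + 0.07707374·0.07699745) = 117.442476
y = r_b·(sin φ − φ·cos φ) = 117.095198·(0.07699745 − 0.07707374·0.99703129) = 0.017860

x=117.442476 y=0.017860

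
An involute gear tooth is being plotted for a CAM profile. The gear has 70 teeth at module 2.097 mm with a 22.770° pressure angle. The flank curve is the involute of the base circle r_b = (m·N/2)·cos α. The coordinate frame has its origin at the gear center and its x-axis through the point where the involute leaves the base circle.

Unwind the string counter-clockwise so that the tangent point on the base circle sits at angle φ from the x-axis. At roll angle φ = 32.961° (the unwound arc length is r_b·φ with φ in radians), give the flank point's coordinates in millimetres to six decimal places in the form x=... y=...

pitch radius r_p = m·N/2 = 2.097·70/2 = 73.395000
base radius r_b = r_p·cos α = 73.395000·cos 22.770° = 67.675029
roll angle φ = 32.961° = 0.57527797 rad
x = r_b·(cos φ + φ·sin φ) = 67.675029·(0.83904110 + 0.57527797·0.54406804) = 77.963762
y = r_b·(sin φ − φ·cos φ) = 67.675029·(0.54406804 − 0.57527797·0.83904110) = 4.154312

x=77.963762 y=4.154312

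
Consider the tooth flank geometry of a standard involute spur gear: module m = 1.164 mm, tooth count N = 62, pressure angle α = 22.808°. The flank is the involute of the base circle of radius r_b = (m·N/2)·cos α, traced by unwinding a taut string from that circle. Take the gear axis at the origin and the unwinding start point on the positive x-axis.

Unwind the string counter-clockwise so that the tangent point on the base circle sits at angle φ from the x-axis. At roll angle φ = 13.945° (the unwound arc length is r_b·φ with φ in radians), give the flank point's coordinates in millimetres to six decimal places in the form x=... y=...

pitch radius r_p = m·N/2 = 1.164·62/2 = 36.084000
base radius r_b = r_p·cos α = 36.084000·cos 22.808° = 33.262557
roll angle φ = 13.945° = 0.24338616 rad
x = r_b·(cos φ + φ·sin φ) = 33.262557·(0.97052751 + 0.24338616·0.24099037) = 34.233200
y = r_b·(sin φ − φ·cos φ) = 33.262557·(0.24099037 − 0.24338616·0.97052751) = 0.158909

x=34.233200 y=0.158909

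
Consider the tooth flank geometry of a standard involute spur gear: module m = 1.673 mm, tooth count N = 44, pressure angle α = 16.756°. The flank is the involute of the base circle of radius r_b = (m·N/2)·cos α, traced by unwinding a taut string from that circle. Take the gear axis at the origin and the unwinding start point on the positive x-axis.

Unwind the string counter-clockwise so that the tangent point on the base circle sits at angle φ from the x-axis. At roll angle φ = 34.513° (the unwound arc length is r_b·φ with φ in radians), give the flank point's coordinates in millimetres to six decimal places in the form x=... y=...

pitch radius r_p = m·N/2 = 1.673·44/2 = 36.806000
base radius r_b = r_p·cos α = 36.806000·cos 16.756° = 35.243261
roll angle φ = 34.513° = 0.60236548 rad
x = r_b·(cos φ + φ·sin φ) = 35.243261·(0.82399765 + 0.60236548·0.56659321) = 41.068755
y = r_b·(sin φ − φ·cos φ) = 35.243261·(0.56659321 − 0.60236548·0.82399765) = 2.475679

x=41.068755 y=2.475679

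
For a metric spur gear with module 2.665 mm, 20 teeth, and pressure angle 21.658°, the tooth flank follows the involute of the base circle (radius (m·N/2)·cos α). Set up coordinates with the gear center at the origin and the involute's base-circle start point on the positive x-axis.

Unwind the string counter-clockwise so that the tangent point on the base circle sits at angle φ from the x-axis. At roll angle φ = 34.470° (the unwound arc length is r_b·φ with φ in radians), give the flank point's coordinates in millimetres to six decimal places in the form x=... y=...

pitch radius r_p = m·N/2 = 2.665·20/2 = 26.650000
base radius r_b = r_p·cos α = 26.650000·cos 21.658° = 24.768600
roll angle φ = 34.470° = 0.60161499 rad
x = r_b·(cos φ + φ·sin φ) = 24.768600·(0.82442265 + 0.60161499·0.56597465) = 28.853474
y = r_b·(sin φ − φ·cos φ) = 24.768600·(0.56597465 − 0.60161499·0.82442265) = 1.733545

x=28.853474 y=1.733545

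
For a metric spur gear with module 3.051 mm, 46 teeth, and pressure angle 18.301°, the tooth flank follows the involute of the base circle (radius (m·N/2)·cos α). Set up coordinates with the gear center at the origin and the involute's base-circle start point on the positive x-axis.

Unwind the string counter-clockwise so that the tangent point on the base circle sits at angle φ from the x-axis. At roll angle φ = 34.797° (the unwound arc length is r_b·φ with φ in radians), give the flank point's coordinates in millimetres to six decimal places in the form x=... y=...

pitch radius r_p = m·N/2 = 3.051·46/2 = 70.173000
base radius r_b = r_p·cos α = 70.173000·cos 18.301° = 66.623649
roll angle φ = 34.797° = 0.60732222 rad
x = r_b·(cos φ + φ·sin φ) = 66.623649·(0.82117909 + 0.60732222·0.57067057) = 77.800433
y = r_b·(sin φ − φ·cos φ) = 66.623649·(0.57067057 − 0.60732222·0.82117909) = 4.793589

x=77.800433 y=4.793589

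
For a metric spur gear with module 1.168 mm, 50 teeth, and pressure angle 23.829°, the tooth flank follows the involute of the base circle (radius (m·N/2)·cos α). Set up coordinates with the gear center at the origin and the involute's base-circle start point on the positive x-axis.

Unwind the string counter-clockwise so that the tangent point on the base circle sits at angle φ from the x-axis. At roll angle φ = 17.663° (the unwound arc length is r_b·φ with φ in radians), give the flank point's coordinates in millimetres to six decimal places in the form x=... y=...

x=27.950091 y=0.258380

pitch radius r_p = m·N/2 = 1.168·50/2 = 29.200000
base radius r_b = r_p·cos α = 29.200000·cos 23.829° = 26.710855
roll angle φ = 17.663° = 0.30827751 rad
x = r_b·(cos φ + φ·sin φ) = 26.710855·(0.95285762 + 0.30827751·0.30341780) = 27.950091
y = r_b·(sin φ − φ·cos φ) = 26.710855·(0.30341780 − 0.30827751·0.95285762) = 0.258380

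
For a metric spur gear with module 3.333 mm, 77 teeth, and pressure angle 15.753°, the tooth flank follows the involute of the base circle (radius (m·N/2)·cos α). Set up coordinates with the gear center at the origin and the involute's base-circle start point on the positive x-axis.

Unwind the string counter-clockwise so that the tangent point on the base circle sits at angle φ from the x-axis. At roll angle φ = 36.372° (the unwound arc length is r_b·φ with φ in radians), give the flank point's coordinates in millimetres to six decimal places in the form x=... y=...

pitch radius r_p = m·N/2 = 3.333·77/2 = 128.320500
base radius r_b = r_p·cos α = 128.320500·cos 15.753° = 123.500913
roll angle φ = 36.372° = 0.63481116 rad
x = r_b·(cos φ + φ·sin φ) = 123.500913·(0.80518370 + 0.63481116·0.59302547) = 145.933975
y = r_b·(sin φ − φ·cos φ) = 123.500913·(0.59302547 − 0.63481116·0.80518370) = 10.112980

x=145.933975 y=10.112980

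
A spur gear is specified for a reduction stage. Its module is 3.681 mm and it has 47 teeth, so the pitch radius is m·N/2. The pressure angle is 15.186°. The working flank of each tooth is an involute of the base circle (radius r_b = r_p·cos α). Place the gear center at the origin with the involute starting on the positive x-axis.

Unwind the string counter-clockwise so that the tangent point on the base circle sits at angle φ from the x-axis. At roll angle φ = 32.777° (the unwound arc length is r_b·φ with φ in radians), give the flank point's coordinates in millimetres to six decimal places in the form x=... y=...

x=96.045684 y=5.041222

pitch radius r_p = m·N/2 = 3.681·47/2 = 86.503500
base radius r_b = r_p·cos α = 86.503500·cos 15.186° = 83.482844
roll angle φ = 32.777° = 0.57206657 rad
x = r_b·(cos φ + φ·sin φ) = 83.482844·(0.84078399 + 0.57206657·0.54137074) = 96.045684
y = r_b·(sin φ − φ·cos φ) = 83.482844·(0.54137074 − 0.57206657·0.84078399) = 5.041222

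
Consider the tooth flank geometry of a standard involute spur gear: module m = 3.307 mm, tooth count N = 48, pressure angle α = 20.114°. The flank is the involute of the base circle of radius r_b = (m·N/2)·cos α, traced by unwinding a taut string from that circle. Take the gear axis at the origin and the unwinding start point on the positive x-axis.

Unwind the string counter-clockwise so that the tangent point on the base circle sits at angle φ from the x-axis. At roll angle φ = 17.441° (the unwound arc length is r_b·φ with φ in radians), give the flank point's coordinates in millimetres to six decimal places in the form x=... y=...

pitch radius r_p = m·N/2 = 3.307·48/2 = 79.368000
base radius r_b = r_p·cos α = 79.368000·cos 20.114° = 74.527366
roll angle φ = 17.441° = 0.30440287 rad
x = r_b·(cos φ + φ·sin φ) = 74.527366·(0.95402610 + 0.30440287·0.29972356) = 77.900683
y = r_b·(sin φ − φ·cos φ) = 74.527366·(0.29972356 − 0.30440287·0.95402610) = 0.694243

x=77.900683 y=0.694243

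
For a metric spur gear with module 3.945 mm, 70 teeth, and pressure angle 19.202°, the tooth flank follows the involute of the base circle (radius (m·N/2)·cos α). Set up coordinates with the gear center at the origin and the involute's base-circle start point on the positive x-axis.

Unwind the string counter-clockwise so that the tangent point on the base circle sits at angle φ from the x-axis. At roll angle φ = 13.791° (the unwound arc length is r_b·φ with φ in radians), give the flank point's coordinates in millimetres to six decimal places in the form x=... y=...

pitch radius r_p = m·N/2 = 3.945·70/2 = 138.075000
base radius r_b = r_p·cos α = 138.075000·cos 19.202° = 130.393182
roll angle φ = 13.791° = 0.24069836 rad
x = r_b·(cos φ + φ·sin φ) = 130.393182·(0.97117174 + 0.24069836·0.23838091) = 134.115859
y = r_b·(sin φ − φ·cos φ) = 130.393182·(0.23838091 − 0.24069836·0.97117174) = 0.602608

x=134.115859 y=0.602608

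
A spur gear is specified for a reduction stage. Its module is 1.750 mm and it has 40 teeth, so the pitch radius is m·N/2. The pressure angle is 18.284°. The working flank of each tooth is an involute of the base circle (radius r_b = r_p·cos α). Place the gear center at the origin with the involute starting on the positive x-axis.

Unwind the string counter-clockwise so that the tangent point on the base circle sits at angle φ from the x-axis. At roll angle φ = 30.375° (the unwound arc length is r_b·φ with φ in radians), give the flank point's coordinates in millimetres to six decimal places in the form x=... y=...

x=37.580013 y=1.604624

pitch radius r_p = m·N/2 = 1.750·40/2 = 35.000000
base radius r_b = r_p·cos α = 35.000000·cos 18.284° = 33.232959
roll angle φ = 30.375° = 0.53014376 rad
x = r_b·(cos φ + φ·sin φ) = 33.232959·(0.86273439 + 0.53014376·0.50565737) = 37.580013
y = r_b·(sin φ − φ·cos φ) = 33.232959·(0.50565737 − 0.53014376·0.86273439) = 1.604624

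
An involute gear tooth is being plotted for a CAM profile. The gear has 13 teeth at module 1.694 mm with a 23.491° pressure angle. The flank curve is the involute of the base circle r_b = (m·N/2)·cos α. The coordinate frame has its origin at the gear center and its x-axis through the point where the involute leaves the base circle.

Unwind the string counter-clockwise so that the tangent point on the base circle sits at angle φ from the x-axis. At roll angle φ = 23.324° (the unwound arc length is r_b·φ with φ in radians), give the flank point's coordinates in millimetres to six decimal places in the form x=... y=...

x=10.900821 y=0.223337

pitch radius r_p = m·N/2 = 1.694·13/2 = 11.011000
base radius r_b = r_p·cos α = 11.011000·cos 23.491° = 10.098438
roll angle φ = 23.324° = 0.40708059 rad
x = r_b·(cos φ + φ·sin φ) = 10.098438·(0.91828062 + 0.40708059·0.39593019) = 10.900821
y = r_b·(sin φ − φ·cos φ) = 10.098438·(0.39593019 − 0.40708059·0.91828062) = 0.223337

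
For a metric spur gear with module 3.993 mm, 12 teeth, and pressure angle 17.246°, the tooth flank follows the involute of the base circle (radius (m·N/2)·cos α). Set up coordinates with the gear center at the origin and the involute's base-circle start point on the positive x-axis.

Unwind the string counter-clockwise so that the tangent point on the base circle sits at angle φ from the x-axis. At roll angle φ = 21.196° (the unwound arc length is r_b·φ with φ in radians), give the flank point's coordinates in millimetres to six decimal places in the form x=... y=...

x=24.393389 y=0.380881

pitch radius r_p = m·N/2 = 3.993·12/2 = 23.958000
base radius r_b = r_p·cos α = 23.958000·cos 17.246° = 22.880864
roll angle φ = 21.196° = 0.36993999 rad
x = r_b·(cos φ + φ·sin φ) = 22.880864·(0.93234905 + 0.36993999·0.36155948) = 24.393389
y = r_b·(sin φ − φ·cos φ) = 22.880864·(0.36155948 − 0.36993999·0.93234905) = 0.380881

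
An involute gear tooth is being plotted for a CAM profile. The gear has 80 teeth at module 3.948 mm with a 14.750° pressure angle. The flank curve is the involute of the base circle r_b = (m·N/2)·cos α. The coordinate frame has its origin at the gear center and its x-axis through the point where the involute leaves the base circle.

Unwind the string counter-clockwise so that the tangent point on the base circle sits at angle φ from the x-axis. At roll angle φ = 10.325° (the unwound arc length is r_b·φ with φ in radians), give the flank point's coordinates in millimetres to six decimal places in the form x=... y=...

x=155.175443 y=0.296930

pitch radius r_p = m·N/2 = 3.948·80/2 = 157.920000
base radius r_b = r_p·cos α = 157.920000·cos 14.750° = 152.715895
roll angle φ = 10.325° = 0.18020525 rad
x = r_b·(cos φ + φ·sin φ) = 152.715895·(0.98380693 + 0.18020525·0.17923150) = 155.175443
y = r_b·(sin φ − φ·cos φ) = 152.715895·(0.17923150 − 0.18020525·0.98380693) = 0.296930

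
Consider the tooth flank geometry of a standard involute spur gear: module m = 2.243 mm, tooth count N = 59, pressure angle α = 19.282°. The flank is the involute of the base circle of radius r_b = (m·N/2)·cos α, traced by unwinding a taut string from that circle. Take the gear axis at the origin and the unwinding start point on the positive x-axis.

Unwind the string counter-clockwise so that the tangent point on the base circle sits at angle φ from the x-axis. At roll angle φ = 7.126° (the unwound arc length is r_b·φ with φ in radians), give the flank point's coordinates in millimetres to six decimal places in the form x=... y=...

x=62.937948 y=0.039990

pitch radius r_p = m·N/2 = 2.243·59/2 = 66.168500
base radius r_b = r_p·cos α = 66.168500·cos 19.282° = 62.456761
roll angle φ = 7.126° = 0.12437216 rad
x = r_b·(cos φ + φ·sin φ) = 62.456761·(0.99227575 + 0.12437216·0.12405177) = 62.937948
y = r_b·(sin φ − φ·cos φ) = 62.456761·(0.12405177 − 0.12437216·0.99227575) = 0.039990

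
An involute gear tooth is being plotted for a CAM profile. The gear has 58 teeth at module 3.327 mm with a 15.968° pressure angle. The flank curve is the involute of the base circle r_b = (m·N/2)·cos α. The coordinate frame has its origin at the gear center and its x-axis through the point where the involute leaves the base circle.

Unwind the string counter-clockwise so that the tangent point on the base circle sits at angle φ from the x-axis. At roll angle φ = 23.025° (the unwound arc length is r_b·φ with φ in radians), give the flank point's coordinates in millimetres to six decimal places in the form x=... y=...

x=99.950625 y=1.974431

pitch radius r_p = m·N/2 = 3.327·58/2 = 96.483000
base radius r_b = r_p·cos α = 96.483000·cos 15.968° = 92.760251
roll angle φ = 23.025° = 0.40186206 rad
x = r_b·(cos φ + φ·sin φ) = 92.760251·(0.92033428 + 0.40186206·0.39113274) = 99.950625
y = r_b·(sin φ − φ·cos φ) = 92.760251·(0.39113274 − 0.40186206·0.92033428) = 1.974431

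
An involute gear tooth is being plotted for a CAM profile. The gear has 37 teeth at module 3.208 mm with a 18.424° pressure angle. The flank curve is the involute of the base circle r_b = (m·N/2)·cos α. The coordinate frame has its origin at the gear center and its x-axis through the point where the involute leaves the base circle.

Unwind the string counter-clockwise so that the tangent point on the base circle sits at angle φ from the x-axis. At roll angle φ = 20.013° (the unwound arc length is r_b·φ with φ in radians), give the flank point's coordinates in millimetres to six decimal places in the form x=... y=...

x=59.636804 y=0.790123

pitch radius r_p = m·N/2 = 3.208·37/2 = 59.348000
base radius r_b = r_p·cos α = 59.348000·cos 18.424° = 56.306042
roll angle φ = 20.013° = 0.34929274 rad
x = r_b·(cos φ + φ·sin φ) = 56.306042·(0.93961499 + 0.34929274·0.34223334) = 59.636804
y = r_b·(sin φ − φ·cos φ) = 56.306042·(0.34223334 − 0.34929274·0.93961499) = 0.790123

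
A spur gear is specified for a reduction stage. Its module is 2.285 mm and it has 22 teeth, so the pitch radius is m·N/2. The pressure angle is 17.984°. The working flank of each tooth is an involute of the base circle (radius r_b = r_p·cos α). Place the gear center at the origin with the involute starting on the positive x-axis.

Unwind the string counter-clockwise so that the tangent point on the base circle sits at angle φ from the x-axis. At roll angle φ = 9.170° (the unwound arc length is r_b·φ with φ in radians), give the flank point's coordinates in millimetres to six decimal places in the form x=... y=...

x=24.211204 y=0.032586

pitch radius r_p = m·N/2 = 2.285·22/2 = 25.135000
base radius r_b = r_p·cos α = 25.135000·cos 17.984° = 23.906974
roll angle φ = 9.170° = 0.16004669 rad
x = r_b·(cos φ + φ·sin φ) = 23.906974·(0.98721984 + 0.16004669·0.15936430) = 24.211204
y = r_b·(sin φ − φ·cos φ) = 23.906974·(0.15936430 − 0.16004669·0.98721984) = 0.032586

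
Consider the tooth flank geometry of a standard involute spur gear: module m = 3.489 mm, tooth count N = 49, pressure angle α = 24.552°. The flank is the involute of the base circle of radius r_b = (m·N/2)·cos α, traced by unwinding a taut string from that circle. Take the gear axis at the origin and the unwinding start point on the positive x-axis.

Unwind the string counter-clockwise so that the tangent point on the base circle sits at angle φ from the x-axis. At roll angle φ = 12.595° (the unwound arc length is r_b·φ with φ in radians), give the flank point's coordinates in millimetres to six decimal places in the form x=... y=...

pitch radius r_p = m·N/2 = 3.489·49/2 = 85.480500
base radius r_b = r_p·cos α = 85.480500·cos 24.552° = 77.751741
roll angle φ = 12.595° = 0.21982422 rad
x = r_b·(cos φ + φ·sin φ) = 77.751741·(0.97593579 + 0.21982422·0.21805808) = 79.607693
y = r_b·(sin φ − φ·cos φ) = 77.751741·(0.21805808 − 0.21982422·0.97593579) = 0.273978

x=79.607693 y=0.273978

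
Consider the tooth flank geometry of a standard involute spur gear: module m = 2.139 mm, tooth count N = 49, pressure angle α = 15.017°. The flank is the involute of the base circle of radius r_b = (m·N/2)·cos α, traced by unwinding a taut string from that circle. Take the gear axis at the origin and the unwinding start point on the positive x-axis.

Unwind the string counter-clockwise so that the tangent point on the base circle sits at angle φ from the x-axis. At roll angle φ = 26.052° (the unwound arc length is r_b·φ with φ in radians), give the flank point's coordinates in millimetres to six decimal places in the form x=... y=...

x=55.580754 y=1.553512

pitch radius r_p = m·N/2 = 2.139·49/2 = 52.405500
base radius r_b = r_p·cos α = 52.405500·cos 15.017° = 50.615799
roll angle φ = 26.052° = 0.45469318 rad
x = r_b·(cos φ + φ·sin φ) = 50.615799·(0.89839582 + 0.45469318·0.43918669) = 55.580754
y = r_b·(sin φ − φ·cos φ) = 50.615799·(0.43918669 − 0.45469318·0.89839582) = 1.553512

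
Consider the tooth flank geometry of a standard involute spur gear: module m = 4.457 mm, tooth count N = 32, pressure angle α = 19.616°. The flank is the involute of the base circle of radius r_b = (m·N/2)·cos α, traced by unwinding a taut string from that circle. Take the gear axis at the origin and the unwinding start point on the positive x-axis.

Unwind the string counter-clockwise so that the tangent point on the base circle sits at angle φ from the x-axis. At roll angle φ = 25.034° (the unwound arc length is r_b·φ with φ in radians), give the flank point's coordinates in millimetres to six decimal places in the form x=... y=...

pitch radius r_p = m·N/2 = 4.457·32/2 = 71.312000
base radius r_b = r_p·cos α = 71.312000·cos 19.616° = 67.173318
roll angle φ = 25.034° = 0.43692572 rad
x = r_b·(cos φ + φ·sin φ) = 67.173318·(0.90605684 + 0.43692572·0.42315600) = 73.282368
y = r_b·(sin φ − φ·cos φ) = 67.173318·(0.42315600 − 0.43692572·0.90605684) = 1.832250

x=73.282368 y=1.832250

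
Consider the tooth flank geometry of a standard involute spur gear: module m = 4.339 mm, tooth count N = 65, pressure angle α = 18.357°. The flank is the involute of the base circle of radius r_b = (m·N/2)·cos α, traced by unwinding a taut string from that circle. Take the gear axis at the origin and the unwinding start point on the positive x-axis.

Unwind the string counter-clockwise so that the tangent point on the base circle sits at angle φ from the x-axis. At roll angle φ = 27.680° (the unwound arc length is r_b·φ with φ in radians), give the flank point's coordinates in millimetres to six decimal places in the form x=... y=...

pitch radius r_p = m·N/2 = 4.339·65/2 = 141.017500
base radius r_b = r_p·cos α = 141.017500·cos 18.357° = 133.841491
roll angle φ = 27.680° = 0.48310714 rad
x = r_b·(cos φ + φ·sin φ) = 133.841491·(0.88555583 + 0.48310714·0.46453296) = 148.560712
y = r_b·(sin φ − φ·cos φ) = 133.841491·(0.46453296 − 0.48310714·0.88555583) = 4.913939

x=148.560712 y=4.913939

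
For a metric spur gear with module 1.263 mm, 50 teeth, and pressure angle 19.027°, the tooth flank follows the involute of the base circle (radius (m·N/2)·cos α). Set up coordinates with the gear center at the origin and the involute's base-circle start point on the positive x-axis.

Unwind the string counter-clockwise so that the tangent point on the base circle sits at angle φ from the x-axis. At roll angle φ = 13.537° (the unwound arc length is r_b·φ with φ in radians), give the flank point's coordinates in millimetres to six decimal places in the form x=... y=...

x=30.671440 y=0.130495

pitch radius r_p = m·N/2 = 1.263·50/2 = 31.575000
base radius r_b = r_p·cos α = 31.575000·cos 19.027° = 29.849901
roll angle φ = 13.537° = 0.23626522 rad
x = r_b·(cos φ + φ·sin φ) = 29.849901·(0.97221897 + 0.23626522·0.23407324) = 30.671440
y = r_b·(sin φ − φ·cos φ) = 29.849901·(0.23407324 − 0.23626522·0.97221897) = 0.130495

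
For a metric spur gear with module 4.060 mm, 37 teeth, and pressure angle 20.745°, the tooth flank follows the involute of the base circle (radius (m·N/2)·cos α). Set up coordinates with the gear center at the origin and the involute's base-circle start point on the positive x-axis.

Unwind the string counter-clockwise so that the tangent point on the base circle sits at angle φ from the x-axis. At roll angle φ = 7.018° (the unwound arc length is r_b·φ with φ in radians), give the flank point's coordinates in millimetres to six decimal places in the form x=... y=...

x=70.765265 y=0.042962

pitch radius r_p = m·N/2 = 4.060·37/2 = 75.110000
base radius r_b = r_p·cos α = 75.110000·cos 20.745° = 70.240328
roll angle φ = 7.018° = 0.12248721 rad
x = r_b·(cos φ + φ·sin φ) = 70.240328·(0.99250782 + 0.12248721·0.12218115) = 70.765265
y = r_b·(sin φ − φ·cos φ) = 70.240328·(0.12218115 − 0.12248721·0.99250782) = 0.042962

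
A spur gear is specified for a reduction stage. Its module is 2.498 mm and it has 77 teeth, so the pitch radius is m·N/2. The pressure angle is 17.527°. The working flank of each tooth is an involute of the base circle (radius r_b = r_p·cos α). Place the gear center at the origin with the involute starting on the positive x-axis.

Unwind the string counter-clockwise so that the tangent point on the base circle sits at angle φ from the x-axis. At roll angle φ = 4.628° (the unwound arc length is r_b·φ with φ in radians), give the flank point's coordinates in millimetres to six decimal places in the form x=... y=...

x=92.006865 y=0.016100

pitch radius r_p = m·N/2 = 2.498·77/2 = 96.173000
base radius r_b = r_p·cos α = 96.173000·cos 17.527° = 91.708182
roll angle φ = 4.628° = 0.08077384 rad
x = r_b·(cos φ + φ·sin φ) = 91.708182·(0.99673957 + 0.08077384·0.08068603) = 92.006865
y = r_b·(sin φ − φ·cos φ) = 91.708182·(0.08068603 − 0.08077384·0.99673957) = 0.016100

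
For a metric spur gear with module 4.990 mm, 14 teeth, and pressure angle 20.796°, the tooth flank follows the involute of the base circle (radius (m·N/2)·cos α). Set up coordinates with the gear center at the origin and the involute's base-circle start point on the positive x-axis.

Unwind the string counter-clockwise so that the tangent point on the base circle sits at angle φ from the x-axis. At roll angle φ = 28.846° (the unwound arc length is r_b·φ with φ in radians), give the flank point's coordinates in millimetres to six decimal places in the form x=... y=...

pitch radius r_p = m·N/2 = 4.990·14/2 = 34.930000
base radius r_b = r_p·cos α = 34.930000·cos 20.796° = 32.654327
roll angle φ = 28.846° = 0.50345768 rad
x = r_b·(cos φ + φ·sin φ) = 32.654327·(0.87591962 + 0.50345768·0.48245706) = 36.534194
y = r_b·(sin φ − φ·cos φ) = 32.654327·(0.48245706 − 0.50345768·0.87591962) = 1.354129

x=36.534194 y=1.354129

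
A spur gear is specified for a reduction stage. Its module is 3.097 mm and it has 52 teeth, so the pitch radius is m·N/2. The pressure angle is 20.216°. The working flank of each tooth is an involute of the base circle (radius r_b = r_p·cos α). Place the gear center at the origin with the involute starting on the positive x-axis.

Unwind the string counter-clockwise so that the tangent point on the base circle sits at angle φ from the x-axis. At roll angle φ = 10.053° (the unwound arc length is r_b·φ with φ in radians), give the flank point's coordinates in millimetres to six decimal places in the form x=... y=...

x=76.715732 y=0.135632

pitch radius r_p = m·N/2 = 3.097·52/2 = 80.522000
base radius r_b = r_p·cos α = 80.522000·cos 20.216° = 75.561568
roll angle φ = 10.053° = 0.17545795 rad
x = r_b·(cos φ + φ·sin φ) = 75.561568·(0.98464670 + 0.17545795·0.17455907) = 76.715732
y = r_b·(sin φ − φ·cos φ) = 75.561568·(0.17455907 − 0.17545795·0.98464670) = 0.135632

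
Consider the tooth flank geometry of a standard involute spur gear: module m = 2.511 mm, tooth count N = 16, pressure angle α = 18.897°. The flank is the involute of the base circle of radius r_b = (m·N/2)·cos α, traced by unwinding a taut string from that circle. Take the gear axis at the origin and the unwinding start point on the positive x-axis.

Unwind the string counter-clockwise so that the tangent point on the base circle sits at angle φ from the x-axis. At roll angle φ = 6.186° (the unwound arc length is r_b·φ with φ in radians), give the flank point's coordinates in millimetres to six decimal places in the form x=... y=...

x=19.115750 y=0.007964

pitch radius r_p = m·N/2 = 2.511·16/2 = 20.088000
base radius r_b = r_p·cos α = 20.088000·cos 18.897° = 19.005303
roll angle φ = 6.186° = 0.10796607 rad
x = r_b·(cos φ + φ·sin φ) = 19.005303·(0.99417732 + 0.10796607·0.10775644) = 19.115750
y = r_b·(sin φ − φ·cos φ) = 19.005303·(0.10775644 − 0.10796607·0.99417732) = 0.007964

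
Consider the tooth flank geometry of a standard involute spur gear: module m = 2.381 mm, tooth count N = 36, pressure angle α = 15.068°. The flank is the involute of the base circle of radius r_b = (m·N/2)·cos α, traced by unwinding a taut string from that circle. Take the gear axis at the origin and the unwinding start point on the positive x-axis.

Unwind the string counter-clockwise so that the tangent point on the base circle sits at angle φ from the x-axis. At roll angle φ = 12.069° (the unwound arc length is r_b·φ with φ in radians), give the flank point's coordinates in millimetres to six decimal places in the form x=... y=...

x=42.292426 y=0.128361

pitch radius r_p = m·N/2 = 2.381·36/2 = 42.858000
base radius r_b = r_p·cos α = 42.858000·cos 15.068° = 41.384455
roll angle φ = 12.069° = 0.21064379 rad
x = r_b·(cos φ + φ·sin φ) = 41.384455·(0.97789651 + 0.21064379·0.20908950) = 42.292426
y = r_b·(sin φ − φ·cos φ) = 41.384455·(0.20908950 − 0.21064379·0.97789651) = 0.128361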